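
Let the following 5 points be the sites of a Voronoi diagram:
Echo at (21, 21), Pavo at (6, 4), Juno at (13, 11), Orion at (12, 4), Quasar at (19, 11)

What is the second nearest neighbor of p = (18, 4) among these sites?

Since √ is increasing, it suffices to compare squared distances:
d²(p, Echo) = (18−21)² + (4−21)² = 9 + 289 = 298
d²(p, Pavo) = (18−6)² + (4−4)² = 144 + 0 = 144
d²(p, Juno) = (18−13)² + (4−11)² = 25 + 49 = 74
d²(p, Orion) = (18−12)² + (4−4)² = 36 + 0 = 36
d²(p, Quasar) = (18−19)² + (4−11)² = 1 + 49 = 50
Sorted ascending: Orion, Quasar, Juno, … — the second-nearest is Quasar.

Quasar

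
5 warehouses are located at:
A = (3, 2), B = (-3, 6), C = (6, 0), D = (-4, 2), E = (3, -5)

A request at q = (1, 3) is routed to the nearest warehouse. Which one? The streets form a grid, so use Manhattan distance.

A

d(q,A) = |1−3| + |3−2| = 2 + 1 = 3
d(q,B) = |1−(-3)| + |3−6| = 4 + 3 = 7
d(q,C) = |1−6| + |3−0| = 5 + 3 = 8
d(q,D) = |1−(-4)| + |3−2| = 5 + 1 = 6
d(q,E) = |1−3| + |3−(-5)| = 2 + 8 = 10
Minimum is at A.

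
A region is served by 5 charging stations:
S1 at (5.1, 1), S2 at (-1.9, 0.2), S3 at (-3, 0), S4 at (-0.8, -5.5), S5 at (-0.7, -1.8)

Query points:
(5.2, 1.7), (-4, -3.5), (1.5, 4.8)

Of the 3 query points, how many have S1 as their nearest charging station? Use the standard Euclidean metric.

2

(5.2, 1.7) — d² to each: S1:0.5, S2:52.66, S3:70.13, S4:87.84, S5:47.06 → nearest is S1
(-4, -3.5) — d² to each: S1:103.06, S2:18.1, S3:13.25, S4:14.24, S5:13.78 → nearest is S3
(1.5, 4.8) — d² to each: S1:27.4, S2:32.72, S3:43.29, S4:111.38, S5:48.4 → nearest is S1
2 of the 3 points have S1 as nearest.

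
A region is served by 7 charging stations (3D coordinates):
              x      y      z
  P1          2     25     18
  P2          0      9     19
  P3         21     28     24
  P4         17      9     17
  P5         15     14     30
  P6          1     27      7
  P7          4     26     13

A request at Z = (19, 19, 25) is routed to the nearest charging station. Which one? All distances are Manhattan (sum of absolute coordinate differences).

P3

d(Z,P1) = |19−2| + |19−25| + |25−18| = 17 + 6 + 7 = 30
d(Z,P2) = |19−0| + |19−9| + |25−19| = 19 + 10 + 6 = 35
d(Z,P3) = |19−21| + |19−28| + |25−24| = 2 + 9 + 1 = 12
d(Z,P4) = |19−17| + |19−9| + |25−17| = 2 + 10 + 8 = 20
d(Z,P5) = |19−15| + |19−14| + |25−30| = 4 + 5 + 5 = 14
d(Z,P6) = |19−1| + |19−27| + |25−7| = 18 + 8 + 18 = 44
d(Z,P7) = |19−4| + |19−26| + |25−13| = 15 + 7 + 12 = 34
P3 is nearest.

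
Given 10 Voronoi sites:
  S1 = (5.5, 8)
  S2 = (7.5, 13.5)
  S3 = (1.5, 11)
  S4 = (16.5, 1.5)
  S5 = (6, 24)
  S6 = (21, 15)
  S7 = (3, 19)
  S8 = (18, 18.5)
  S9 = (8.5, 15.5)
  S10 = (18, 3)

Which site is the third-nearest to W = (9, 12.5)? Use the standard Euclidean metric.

Since √ is increasing, it suffices to compare squared distances:
|WS1|² = 12.25 + 20.25 = 32.5
|WS2|² = 2.25 + 1 = 3.25
|WS3|² = 56.25 + 2.25 = 58.5
|WS4|² = 56.25 + 121 = 177.25
|WS5|² = 9 + 132.25 = 141.25
|WS6|² = 144 + 6.25 = 150.25
|WS7|² = 36 + 42.25 = 78.25
|WS8|² = 81 + 36 = 117
|WS9|² = 0.25 + 9 = 9.25
d²(W, S10) = 81 + 90.25 = 171.25
Sorted ascending: S2, S9, S1, S3, … — the third-nearest is S1.

S1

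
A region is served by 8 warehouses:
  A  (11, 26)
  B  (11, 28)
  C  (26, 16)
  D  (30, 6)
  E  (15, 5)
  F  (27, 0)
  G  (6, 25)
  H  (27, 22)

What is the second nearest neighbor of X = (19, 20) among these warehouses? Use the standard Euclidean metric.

H

Since √ is increasing, it suffices to compare squared distances:
|XA|² = 64 + 36 = 100
|XB|² = 64 + 64 = 128
|XC|² = 49 + 16 = 65
|XD|² = 121 + 196 = 317
|XE|² = 16 + 225 = 241
|XF|² = 64 + 400 = 464
|XG|² = 169 + 25 = 194
|XH|² = 64 + 4 = 68
Sorted ascending: C, H, A, … — the second-nearest is H.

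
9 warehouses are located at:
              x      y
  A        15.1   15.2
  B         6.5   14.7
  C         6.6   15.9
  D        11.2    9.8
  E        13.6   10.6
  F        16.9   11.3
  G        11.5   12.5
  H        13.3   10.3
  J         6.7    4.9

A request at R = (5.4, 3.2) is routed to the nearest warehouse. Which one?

Compare squared distances (the ordering matches that of the actual distances):
|RA|² = (5.4−15.1)² + (3.2−15.2)² = 94.09 + 144 = 238.09
|RB|² = (5.4−6.5)² + (3.2−14.7)² = 1.21 + 132.25 = 133.46
|RC|² = (5.4−6.6)² + (3.2−15.9)² = 1.44 + 161.29 = 162.73
|RD|² = (5.4−11.2)² + (3.2−9.8)² = 33.64 + 43.56 = 77.2
|RE|² = (5.4−13.6)² + (3.2−10.6)² = 67.24 + 54.76 = 122
|RF|² = (5.4−16.9)² + (3.2−11.3)² = 132.25 + 65.61 = 197.86
|RG|² = (5.4−11.5)² + (3.2−12.5)² = 37.21 + 86.49 = 123.7
|RH|² = (5.4−13.3)² + (3.2−10.3)² = 62.41 + 50.41 = 112.82
|RJ|² = (5.4−6.7)² + (3.2−4.9)² = 1.69 + 2.89 = 4.58
The smallest is to J, so R lies in the Voronoi region of J.

J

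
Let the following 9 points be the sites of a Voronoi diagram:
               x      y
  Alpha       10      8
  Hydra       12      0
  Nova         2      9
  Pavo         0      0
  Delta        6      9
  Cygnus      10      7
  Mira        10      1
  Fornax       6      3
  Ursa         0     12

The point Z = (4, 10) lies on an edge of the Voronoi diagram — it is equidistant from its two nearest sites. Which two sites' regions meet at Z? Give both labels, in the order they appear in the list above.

Nova and Delta

Squared distances from Z to each site:
d²(Z, Alpha) = (4−10)² + (10−8)² = 36 + 4 = 40
d²(Z, Hydra) = (4−12)² + (10−0)² = 64 + 100 = 164
d²(Z, Nova) = (4−2)² + (10−9)² = 4 + 1 = 5
d²(Z, Pavo) = (4−0)² + (10−0)² = 16 + 100 = 116
d²(Z, Delta) = (4−6)² + (10−9)² = 4 + 1 = 5
d²(Z, Cygnus) = (4−10)² + (10−7)² = 36 + 9 = 45
d²(Z, Mira) = (4−10)² + (10−1)² = 36 + 81 = 117
d²(Z, Fornax) = (4−6)² + (10−3)² = 4 + 49 = 53
d²(Z, Ursa) = (4−0)² + (10−12)² = 16 + 4 = 20
Z is equidistant from Nova and Delta (both at squared distance 5), and every other site is strictly farther — so Z lies on the Nova–Delta Voronoi edge.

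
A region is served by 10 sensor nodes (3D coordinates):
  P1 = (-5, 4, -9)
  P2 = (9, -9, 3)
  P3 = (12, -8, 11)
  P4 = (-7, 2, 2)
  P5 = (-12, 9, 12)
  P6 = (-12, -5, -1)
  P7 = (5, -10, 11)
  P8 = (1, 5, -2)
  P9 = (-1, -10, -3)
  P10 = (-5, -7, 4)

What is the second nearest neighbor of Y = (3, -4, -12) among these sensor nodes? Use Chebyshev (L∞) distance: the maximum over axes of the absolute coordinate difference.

d(Y,P1) = max(8, 8, 3) = 8
d(Y,P2) = max(6, 5, 15) = 15
d(Y,P3) = max(9, 4, 23) = 23
d(Y,P4) = max(10, 6, 14) = 14
d(Y,P5) = max(15, 13, 24) = 24
d(Y,P6) = max(15, 1, 11) = 15
d(Y,P7) = max(2, 6, 23) = 23
d(Y,P8) = max(2, 9, 10) = 10
d(Y,P9) = max(4, 6, 9) = 9
d(Y, P10) = max(8, 3, 16) = 16
Sorted ascending: P1, P9, P8, … — the second-nearest is P9.

P9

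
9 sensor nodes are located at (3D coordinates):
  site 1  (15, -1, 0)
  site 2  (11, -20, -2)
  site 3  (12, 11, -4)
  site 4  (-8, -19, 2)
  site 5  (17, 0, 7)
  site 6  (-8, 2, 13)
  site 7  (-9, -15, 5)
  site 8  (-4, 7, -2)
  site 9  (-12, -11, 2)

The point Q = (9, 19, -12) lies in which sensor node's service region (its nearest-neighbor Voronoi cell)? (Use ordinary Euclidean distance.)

Squared Euclidean distances:
d²(Q, site 1) = 36 + 400 + 144 = 580
d²(Q, site 2) = 4 + 1521 + 100 = 1625
d²(Q, site 3) = 9 + 64 + 64 = 137
d²(Q, site 4) = 289 + 1444 + 196 = 1929
d²(Q, site 5) = 64 + 361 + 361 = 786
d²(Q, site 6) = 289 + 289 + 625 = 1203
d²(Q, site 7) = 324 + 1156 + 289 = 1769
d²(Q, site 8) = 169 + 144 + 100 = 413
d²(Q, site 9) = 441 + 900 + 196 = 1537
The smallest is to site 3, so Q lies in the Voronoi region of site 3.

site 3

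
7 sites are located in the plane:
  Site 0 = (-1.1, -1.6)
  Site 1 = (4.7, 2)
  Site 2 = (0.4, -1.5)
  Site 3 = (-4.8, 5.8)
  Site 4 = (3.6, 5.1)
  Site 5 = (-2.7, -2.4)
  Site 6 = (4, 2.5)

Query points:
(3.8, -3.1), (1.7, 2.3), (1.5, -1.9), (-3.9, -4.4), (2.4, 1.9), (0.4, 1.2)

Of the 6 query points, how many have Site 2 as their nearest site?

3

(3.8, -3.1) — d² to each: Site 0:26.26, Site 1:26.82, Site 2:14.12, Site 3:153.17, Site 4:67.28, Site 5:42.74, Site 6:31.4 → nearest is Site 2
(1.7, 2.3) — d² to each: Site 0:23.05, Site 1:9.09, Site 2:16.13, Site 3:54.5, Site 4:11.45, Site 5:41.45, Site 6:5.33 → nearest is Site 6
(1.5, -1.9) — d² to each: Site 0:6.85, Site 1:25.45, Site 2:1.37, Site 3:98.98, Site 4:53.41, Site 5:17.89, Site 6:25.61 → nearest is Site 2
(-3.9, -4.4) — d² to each: Site 0:15.68, Site 1:114.92, Site 2:26.9, Site 3:104.85, Site 4:146.5, Site 5:5.44, Site 6:110.02 → nearest is Site 5
(2.4, 1.9) — d² to each: Site 0:24.5, Site 1:5.3, Site 2:15.56, Site 3:67.05, Site 4:11.68, Site 5:44.5, Site 6:2.92 → nearest is Site 6
(0.4, 1.2) — d² to each: Site 0:10.09, Site 1:19.13, Site 2:7.29, Site 3:48.2, Site 4:25.45, Site 5:22.57, Site 6:14.65 → nearest is Site 2
3 of the 6 points have Site 2 as nearest.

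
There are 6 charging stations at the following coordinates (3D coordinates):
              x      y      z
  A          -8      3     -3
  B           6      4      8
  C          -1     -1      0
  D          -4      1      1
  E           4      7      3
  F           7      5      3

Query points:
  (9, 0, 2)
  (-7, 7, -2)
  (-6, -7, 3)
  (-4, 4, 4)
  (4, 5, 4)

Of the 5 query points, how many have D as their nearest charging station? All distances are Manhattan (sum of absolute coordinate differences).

(9, 0, 2) — d to each: A:25, B:13, C:13, D:15, E:13, F:8 → nearest is F
(-7, 7, -2) — d to each: A:6, B:26, C:16, D:12, E:16, F:21 → nearest is A
(-6, -7, 3) — d to each: A:18, B:28, C:14, D:12, E:24, F:25 → nearest is D
(-4, 4, 4) — d to each: A:12, B:14, C:12, D:6, E:12, F:13 → nearest is D
(4, 5, 4) — d to each: A:21, B:7, C:15, D:15, E:3, F:4 → nearest is E
2 of the 5 points have D as nearest.

2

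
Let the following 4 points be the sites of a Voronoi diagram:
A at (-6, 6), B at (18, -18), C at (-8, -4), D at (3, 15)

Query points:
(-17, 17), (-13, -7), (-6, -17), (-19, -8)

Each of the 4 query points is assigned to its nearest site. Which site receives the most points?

C

(-17, 17) — d² to each: A:242, B:2450, C:522, D:404 → nearest is A
(-13, -7) — d² to each: A:218, B:1082, C:34, D:740 → nearest is C
(-6, -17) — d² to each: A:529, B:577, C:173, D:1105 → nearest is C
(-19, -8) — d² to each: A:365, B:1469, C:137, D:1013 → nearest is C
Tally — A:1, C:3. C captures the most (3).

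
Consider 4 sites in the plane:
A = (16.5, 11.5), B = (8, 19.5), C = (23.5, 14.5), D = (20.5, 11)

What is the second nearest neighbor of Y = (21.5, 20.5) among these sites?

D

Since √ is increasing, it suffices to compare squared distances:
|YA|² = (21.5−16.5)² + (20.5−11.5)² = 25 + 81 = 106
|YB|² = (21.5−8)² + (20.5−19.5)² = 182.25 + 1 = 183.25
|YC|² = (21.5−23.5)² + (20.5−14.5)² = 4 + 36 = 40
|YD|² = (21.5−20.5)² + (20.5−11)² = 1 + 90.25 = 91.25
Sorted ascending: C, D, A, … — the second-nearest is D.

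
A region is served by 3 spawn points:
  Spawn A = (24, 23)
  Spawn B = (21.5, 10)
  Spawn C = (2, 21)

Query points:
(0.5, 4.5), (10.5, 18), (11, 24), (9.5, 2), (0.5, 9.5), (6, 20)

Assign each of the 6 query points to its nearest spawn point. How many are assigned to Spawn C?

(0.5, 4.5) — d² to each: Spawn A:894.5, Spawn B:471.25, Spawn C:274.5 → nearest is Spawn C
(10.5, 18) — d² to each: Spawn A:207.25, Spawn B:185, Spawn C:81.25 → nearest is Spawn C
(11, 24) — d² to each: Spawn A:170, Spawn B:306.25, Spawn C:90 → nearest is Spawn C
(9.5, 2) — d² to each: Spawn A:651.25, Spawn B:208, Spawn C:417.25 → nearest is Spawn B
(0.5, 9.5) — d² to each: Spawn A:734.5, Spawn B:441.25, Spawn C:134.5 → nearest is Spawn C
(6, 20) — d² to each: Spawn A:333, Spawn B:340.25, Spawn C:17 → nearest is Spawn C
5 of the 6 points have Spawn C as nearest.

5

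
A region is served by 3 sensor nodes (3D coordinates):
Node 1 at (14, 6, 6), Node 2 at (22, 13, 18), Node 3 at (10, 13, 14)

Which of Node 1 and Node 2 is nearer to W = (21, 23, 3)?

Node 2

Compare squared distances:
d²(W, Node 1) = (21−14)² + (23−6)² + (3−6)² = 49 + 289 + 9 = 347
d²(W, Node 2) = (21−22)² + (23−13)² + (3−18)² = 1 + 100 + 225 = 326
347 > 326, so Node 2 is closer.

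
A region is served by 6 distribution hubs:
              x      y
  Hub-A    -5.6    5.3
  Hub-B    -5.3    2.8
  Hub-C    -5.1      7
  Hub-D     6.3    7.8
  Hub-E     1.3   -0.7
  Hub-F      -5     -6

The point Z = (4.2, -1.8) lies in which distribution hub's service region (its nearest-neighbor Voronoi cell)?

Hub-E

Compare squared distances (the ordering matches that of the actual distances):
d²(Z, Hub-A) = (4.2−(-5.6))² + (-1.8−5.3)² = 96.04 + 50.41 = 146.45
d²(Z, Hub-B) = (4.2−(-5.3))² + (-1.8−2.8)² = 90.25 + 21.16 = 111.41
d²(Z, Hub-C) = (4.2−(-5.1))² + (-1.8−7)² = 86.49 + 77.44 = 163.93
d²(Z, Hub-D) = (4.2−6.3)² + (-1.8−7.8)² = 4.41 + 92.16 = 96.57
d²(Z, Hub-E) = (4.2−1.3)² + (-1.8−(-0.7))² = 8.41 + 1.21 = 9.62
d²(Z, Hub-F) = (4.2−(-5))² + (-1.8−(-6))² = 84.64 + 17.64 = 102.28
The smallest is to Hub-E, so Z lies in the Voronoi region of Hub-E.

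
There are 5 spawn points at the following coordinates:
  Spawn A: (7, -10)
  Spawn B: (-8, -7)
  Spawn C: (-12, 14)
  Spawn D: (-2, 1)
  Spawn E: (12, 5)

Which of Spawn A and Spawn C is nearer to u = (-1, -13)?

Spawn A

Compare squared distances:
d²(u, Spawn A) = (-1−7)² + (-13−(-10))² = 64 + 9 = 73
d²(u, Spawn C) = (-1−(-12))² + (-13−14)² = 121 + 729 = 850
73 < 850, so Spawn A is closer.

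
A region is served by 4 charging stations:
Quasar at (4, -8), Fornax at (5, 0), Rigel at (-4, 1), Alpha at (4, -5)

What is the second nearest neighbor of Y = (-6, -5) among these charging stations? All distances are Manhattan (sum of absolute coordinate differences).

d(Y, Quasar) = |-6−4| + |-5−(-8)| = 10 + 3 = 13
d(Y, Fornax) = |-6−5| + |-5−0| = 11 + 5 = 16
d(Y, Rigel) = |-6−(-4)| + |-5−1| = 2 + 6 = 8
d(Y, Alpha) = |-6−4| + |-5−(-5)| = 10 + 0 = 10
Sorted ascending: Rigel, Alpha, Quasar, … — the second-nearest is Alpha.

Alpha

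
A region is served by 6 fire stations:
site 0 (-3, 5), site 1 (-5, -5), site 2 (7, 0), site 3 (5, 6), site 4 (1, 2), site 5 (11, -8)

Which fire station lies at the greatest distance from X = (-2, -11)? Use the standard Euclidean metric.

site 3

Compare squared distances (the ordering matches that of the actual distances):
d²(X, site 0) = (-2−(-3))² + (-11−5)² = 1 + 256 = 257
d²(X, site 1) = (-2−(-5))² + (-11−(-5))² = 9 + 36 = 45
d²(X, site 2) = (-2−7)² + (-11−0)² = 81 + 121 = 202
d²(X, site 3) = (-2−5)² + (-11−6)² = 49 + 289 = 338
d²(X, site 4) = (-2−1)² + (-11−2)² = 9 + 169 = 178
d²(X, site 5) = (-2−11)² + (-11−(-8))² = 169 + 9 = 178
The largest is to site 3.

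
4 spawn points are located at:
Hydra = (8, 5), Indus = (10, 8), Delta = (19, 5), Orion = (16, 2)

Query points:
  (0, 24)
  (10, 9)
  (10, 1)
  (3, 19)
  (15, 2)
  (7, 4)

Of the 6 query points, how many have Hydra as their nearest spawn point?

2

(0, 24) — d² to each: Hydra:425, Indus:356, Delta:722, Orion:740 → nearest is Indus
(10, 9) — d² to each: Hydra:20, Indus:1, Delta:97, Orion:85 → nearest is Indus
(10, 1) — d² to each: Hydra:20, Indus:49, Delta:97, Orion:37 → nearest is Hydra
(3, 19) — d² to each: Hydra:221, Indus:170, Delta:452, Orion:458 → nearest is Indus
(15, 2) — d² to each: Hydra:58, Indus:61, Delta:25, Orion:1 → nearest is Orion
(7, 4) — d² to each: Hydra:2, Indus:25, Delta:145, Orion:85 → nearest is Hydra
2 of the 6 points have Hydra as nearest.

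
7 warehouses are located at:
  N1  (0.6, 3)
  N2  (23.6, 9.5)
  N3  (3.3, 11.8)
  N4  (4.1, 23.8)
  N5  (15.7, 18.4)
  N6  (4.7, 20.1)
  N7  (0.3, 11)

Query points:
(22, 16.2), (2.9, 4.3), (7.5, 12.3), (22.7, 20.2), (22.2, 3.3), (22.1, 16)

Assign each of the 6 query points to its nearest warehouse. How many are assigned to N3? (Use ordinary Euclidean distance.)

1

(22, 16.2) — d² to each: N1:632.2, N2:47.45, N3:369.05, N4:378.17, N5:44.53, N6:314.5, N7:497.93 → nearest is N5
(2.9, 4.3) — d² to each: N1:6.98, N2:455.53, N3:56.41, N4:381.69, N5:362.65, N6:252.88, N7:51.65 → nearest is N1
(7.5, 12.3) — d² to each: N1:134.1, N2:267.05, N3:17.89, N4:143.81, N5:104.45, N6:68.68, N7:53.53 → nearest is N3
(22.7, 20.2) — d² to each: N1:784.25, N2:115.3, N3:446.92, N4:358.92, N5:52.24, N6:324.01, N7:586.4 → nearest is N5
(22.2, 3.3) — d² to each: N1:466.65, N2:40.4, N3:429.46, N4:747.86, N5:270.26, N6:588.49, N7:538.9 → nearest is N2
(22.1, 16) — d² to each: N1:631.25, N2:44.5, N3:371.08, N4:384.84, N5:46.72, N6:319.57, N7:500.24 → nearest is N2
1 of the 6 points has N3 as nearest.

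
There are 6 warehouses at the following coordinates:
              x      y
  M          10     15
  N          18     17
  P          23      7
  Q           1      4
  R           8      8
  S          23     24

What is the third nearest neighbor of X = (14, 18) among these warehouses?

Squared Euclidean distances:
|XM|² = (14−10)² + (18−15)² = 16 + 9 = 25
|XN|² = (14−18)² + (18−17)² = 16 + 1 = 17
|XP|² = (14−23)² + (18−7)² = 81 + 121 = 202
|XQ|² = (14−1)² + (18−4)² = 169 + 196 = 365
|XR|² = (14−8)² + (18−8)² = 36 + 100 = 136
|XS|² = (14−23)² + (18−24)² = 81 + 36 = 117
Sorted ascending: N, M, S, R, … — the third-nearest is S.

S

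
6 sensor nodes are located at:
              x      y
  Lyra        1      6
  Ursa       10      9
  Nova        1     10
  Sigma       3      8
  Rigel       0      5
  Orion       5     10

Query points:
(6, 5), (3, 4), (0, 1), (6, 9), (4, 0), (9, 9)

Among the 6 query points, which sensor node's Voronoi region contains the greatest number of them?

Rigel

(6, 5) — d² to each: Lyra:26, Ursa:32, Nova:50, Sigma:18, Rigel:36, Orion:26 → nearest is Sigma
(3, 4) — d² to each: Lyra:8, Ursa:74, Nova:40, Sigma:16, Rigel:10, Orion:40 → nearest is Lyra
(0, 1) — d² to each: Lyra:26, Ursa:164, Nova:82, Sigma:58, Rigel:16, Orion:106 → nearest is Rigel
(6, 9) — d² to each: Lyra:34, Ursa:16, Nova:26, Sigma:10, Rigel:52, Orion:2 → nearest is Orion
(4, 0) — d² to each: Lyra:45, Ursa:117, Nova:109, Sigma:65, Rigel:41, Orion:101 → nearest is Rigel
(9, 9) — d² to each: Lyra:73, Ursa:1, Nova:65, Sigma:37, Rigel:97, Orion:17 → nearest is Ursa
Tally — Lyra:1, Ursa:1, Sigma:1, Rigel:2, Orion:1. Rigel captures the most (2).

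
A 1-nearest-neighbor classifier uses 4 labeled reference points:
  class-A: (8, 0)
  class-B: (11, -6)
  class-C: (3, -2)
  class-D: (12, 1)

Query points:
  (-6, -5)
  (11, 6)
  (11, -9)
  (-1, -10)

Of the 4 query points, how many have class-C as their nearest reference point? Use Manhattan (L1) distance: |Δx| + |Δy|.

2

(-6, -5) — d to each: class-A:19, class-B:18, class-C:12, class-D:24 → nearest is class-C
(11, 6) — d to each: class-A:9, class-B:12, class-C:16, class-D:6 → nearest is class-D
(11, -9) — d to each: class-A:12, class-B:3, class-C:15, class-D:11 → nearest is class-B
(-1, -10) — d to each: class-A:19, class-B:16, class-C:12, class-D:24 → nearest is class-C
2 of the 4 points have class-C as nearest.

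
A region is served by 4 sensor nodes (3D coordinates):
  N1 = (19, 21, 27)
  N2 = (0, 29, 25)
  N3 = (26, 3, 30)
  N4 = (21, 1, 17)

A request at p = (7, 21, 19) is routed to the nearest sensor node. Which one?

Compare squared distances (the ordering matches that of the actual distances):
|pN1|² = (7−19)² + (21−21)² + (19−27)² = 144 + 0 + 64 = 208
|pN2|² = (7−0)² + (21−29)² + (19−25)² = 49 + 64 + 36 = 149
|pN3|² = (7−26)² + (21−3)² + (19−30)² = 361 + 324 + 121 = 806
|pN4|² = (7−21)² + (21−1)² + (19−17)² = 196 + 400 + 4 = 600
Minimum is at N2.

N2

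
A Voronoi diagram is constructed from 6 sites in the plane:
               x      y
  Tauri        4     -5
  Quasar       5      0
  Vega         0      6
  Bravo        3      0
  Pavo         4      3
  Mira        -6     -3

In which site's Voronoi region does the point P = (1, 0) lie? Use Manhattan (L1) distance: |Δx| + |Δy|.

Bravo

d(P, Tauri) = 3 + 5 = 8
d(P, Quasar) = 4 + 0 = 4
d(P, Vega) = 1 + 6 = 7
d(P, Bravo) = 2 + 0 = 2
d(P, Pavo) = 3 + 3 = 6
d(P, Mira) = 7 + 3 = 10
Bravo is nearest.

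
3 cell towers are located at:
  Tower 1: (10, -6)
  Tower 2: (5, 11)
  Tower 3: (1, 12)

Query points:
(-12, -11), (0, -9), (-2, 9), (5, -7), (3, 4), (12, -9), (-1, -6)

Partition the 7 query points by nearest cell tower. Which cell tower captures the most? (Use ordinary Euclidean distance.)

(-12, -11) — d² to each: Tower 1:509, Tower 2:773, Tower 3:698 → nearest is Tower 1
(0, -9) — d² to each: Tower 1:109, Tower 2:425, Tower 3:442 → nearest is Tower 1
(-2, 9) — d² to each: Tower 1:369, Tower 2:53, Tower 3:18 → nearest is Tower 3
(5, -7) — d² to each: Tower 1:26, Tower 2:324, Tower 3:377 → nearest is Tower 1
(3, 4) — d² to each: Tower 1:149, Tower 2:53, Tower 3:68 → nearest is Tower 2
(12, -9) — d² to each: Tower 1:13, Tower 2:449, Tower 3:562 → nearest is Tower 1
(-1, -6) — d² to each: Tower 1:121, Tower 2:325, Tower 3:328 → nearest is Tower 1
Tally — Tower 1:5, Tower 2:1, Tower 3:1. Tower 1 captures the most (5).

Tower 1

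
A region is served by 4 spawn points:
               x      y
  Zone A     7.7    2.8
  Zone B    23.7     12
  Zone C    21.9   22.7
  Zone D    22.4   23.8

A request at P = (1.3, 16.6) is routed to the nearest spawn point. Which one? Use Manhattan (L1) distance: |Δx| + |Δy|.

d(P, Zone A) = |1.3−7.7| + |16.6−2.8| = 6.4 + 13.8 = 20.2
d(P, Zone B) = |1.3−23.7| + |16.6−12| = 22.4 + 4.6 = 27
d(P, Zone C) = |1.3−21.9| + |16.6−22.7| = 20.6 + 6.1 = 26.7
d(P, Zone D) = |1.3−22.4| + |16.6−23.8| = 21.1 + 7.2 = 28.3
Minimum is at Zone A.

Zone A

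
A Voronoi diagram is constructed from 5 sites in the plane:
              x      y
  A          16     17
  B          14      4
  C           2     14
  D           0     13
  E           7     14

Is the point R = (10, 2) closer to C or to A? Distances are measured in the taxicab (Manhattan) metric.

d(R,C) = |10−2| + |2−14| = 8 + 12 = 20
d(R,A) = |10−16| + |2−17| = 6 + 15 = 21
20 < 21, so C is closer.

C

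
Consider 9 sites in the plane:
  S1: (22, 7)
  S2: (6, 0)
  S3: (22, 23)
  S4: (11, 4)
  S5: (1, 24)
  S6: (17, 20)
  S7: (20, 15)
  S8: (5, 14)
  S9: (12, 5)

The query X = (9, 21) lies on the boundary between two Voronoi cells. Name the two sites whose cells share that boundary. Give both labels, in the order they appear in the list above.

Squared distances from X to each site:
|XS1|² = 169 + 196 = 365
|XS2|² = 9 + 441 = 450
|XS3|² = 169 + 4 = 173
|XS4|² = 4 + 289 = 293
|XS5|² = 64 + 9 = 73
|XS6|² = 64 + 1 = 65
|XS7|² = 121 + 36 = 157
|XS8|² = 16 + 49 = 65
|XS9|² = 9 + 256 = 265
X is equidistant from S6 and S8 (both at squared distance 65), and every other site is strictly farther — so X lies on the S6–S8 Voronoi edge.

S6 and S8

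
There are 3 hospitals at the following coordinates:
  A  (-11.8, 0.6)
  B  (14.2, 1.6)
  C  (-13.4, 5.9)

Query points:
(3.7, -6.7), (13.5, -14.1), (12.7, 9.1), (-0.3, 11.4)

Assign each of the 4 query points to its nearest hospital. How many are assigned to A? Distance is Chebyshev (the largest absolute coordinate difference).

(3.7, -6.7) — d to each: A:15.5, B:10.5, C:17.1 → nearest is B
(13.5, -14.1) — d to each: A:25.3, B:15.7, C:26.9 → nearest is B
(12.7, 9.1) — d to each: A:24.5, B:7.5, C:26.1 → nearest is B
(-0.3, 11.4) — d to each: A:11.5, B:14.5, C:13.1 → nearest is A
1 of the 4 points has A as nearest.

1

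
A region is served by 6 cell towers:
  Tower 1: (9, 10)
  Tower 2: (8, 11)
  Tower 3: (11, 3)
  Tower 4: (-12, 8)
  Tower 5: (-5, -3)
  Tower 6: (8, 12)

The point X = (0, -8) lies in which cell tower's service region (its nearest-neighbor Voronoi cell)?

Compare squared distances (the ordering matches that of the actual distances):
d²(X, Tower 1) = (0−9)² + (-8−10)² = 81 + 324 = 405
d²(X, Tower 2) = (0−8)² + (-8−11)² = 64 + 361 = 425
d²(X, Tower 3) = (0−11)² + (-8−3)² = 121 + 121 = 242
d²(X, Tower 4) = (0−(-12))² + (-8−8)² = 144 + 256 = 400
d²(X, Tower 5) = (0−(-5))² + (-8−(-3))² = 25 + 25 = 50
d²(X, Tower 6) = (0−8)² + (-8−12)² = 64 + 400 = 464
The smallest is to Tower 5, so X lies in the Voronoi region of Tower 5.

Tower 5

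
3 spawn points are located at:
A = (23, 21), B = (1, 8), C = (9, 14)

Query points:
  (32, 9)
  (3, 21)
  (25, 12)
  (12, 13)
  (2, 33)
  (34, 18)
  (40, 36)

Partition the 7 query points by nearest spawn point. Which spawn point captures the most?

A

(32, 9) — d² to each: A:225, B:962, C:554 → nearest is A
(3, 21) — d² to each: A:400, B:173, C:85 → nearest is C
(25, 12) — d² to each: A:85, B:592, C:260 → nearest is A
(12, 13) — d² to each: A:185, B:146, C:10 → nearest is C
(2, 33) — d² to each: A:585, B:626, C:410 → nearest is C
(34, 18) — d² to each: A:130, B:1189, C:641 → nearest is A
(40, 36) — d² to each: A:514, B:2305, C:1445 → nearest is A
Tally — A:4, C:3. A captures the most (4).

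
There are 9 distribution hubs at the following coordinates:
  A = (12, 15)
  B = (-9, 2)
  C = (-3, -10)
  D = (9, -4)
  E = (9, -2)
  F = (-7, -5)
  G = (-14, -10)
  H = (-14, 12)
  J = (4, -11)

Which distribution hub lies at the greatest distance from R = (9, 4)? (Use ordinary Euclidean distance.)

G

Compare squared distances (the ordering matches that of the actual distances):
|RA|² = 9 + 121 = 130
|RB|² = 324 + 4 = 328
|RC|² = 144 + 196 = 340
|RD|² = 0 + 64 = 64
|RE|² = 0 + 36 = 36
|RF|² = 256 + 81 = 337
|RG|² = 529 + 196 = 725
|RH|² = 529 + 64 = 593
|RJ|² = 25 + 225 = 250
The largest is to G.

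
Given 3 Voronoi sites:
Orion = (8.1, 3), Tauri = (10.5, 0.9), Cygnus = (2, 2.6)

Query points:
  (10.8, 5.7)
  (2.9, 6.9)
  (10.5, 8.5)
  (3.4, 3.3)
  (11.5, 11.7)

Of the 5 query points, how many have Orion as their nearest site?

(10.8, 5.7) — d² to each: Orion:14.58, Tauri:23.13, Cygnus:87.05 → nearest is Orion
(2.9, 6.9) — d² to each: Orion:42.25, Tauri:93.76, Cygnus:19.3 → nearest is Cygnus
(10.5, 8.5) — d² to each: Orion:36.01, Tauri:57.76, Cygnus:107.06 → nearest is Orion
(3.4, 3.3) — d² to each: Orion:22.18, Tauri:56.17, Cygnus:2.45 → nearest is Cygnus
(11.5, 11.7) — d² to each: Orion:87.25, Tauri:117.64, Cygnus:173.06 → nearest is Orion
3 of the 5 points have Orion as nearest.

3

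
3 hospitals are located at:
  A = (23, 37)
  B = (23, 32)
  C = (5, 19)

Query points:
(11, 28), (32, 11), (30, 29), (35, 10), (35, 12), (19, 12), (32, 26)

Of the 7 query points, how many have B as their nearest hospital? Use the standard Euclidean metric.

5

(11, 28) — d² to each: A:225, B:160, C:117 → nearest is C
(32, 11) — d² to each: A:757, B:522, C:793 → nearest is B
(30, 29) — d² to each: A:113, B:58, C:725 → nearest is B
(35, 10) — d² to each: A:873, B:628, C:981 → nearest is B
(35, 12) — d² to each: A:769, B:544, C:949 → nearest is B
(19, 12) — d² to each: A:641, B:416, C:245 → nearest is C
(32, 26) — d² to each: A:202, B:117, C:778 → nearest is B
5 of the 7 points have B as nearest.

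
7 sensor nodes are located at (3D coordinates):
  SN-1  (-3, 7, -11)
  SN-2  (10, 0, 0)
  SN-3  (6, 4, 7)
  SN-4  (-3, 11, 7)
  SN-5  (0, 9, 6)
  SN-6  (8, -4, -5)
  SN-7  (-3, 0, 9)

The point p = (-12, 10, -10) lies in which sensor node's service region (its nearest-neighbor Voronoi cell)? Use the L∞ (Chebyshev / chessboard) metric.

d(p, SN-1) = max(9, 3, 1) = 9
d(p, SN-2) = max(22, 10, 10) = 22
d(p, SN-3) = max(18, 6, 17) = 18
d(p, SN-4) = max(9, 1, 17) = 17
d(p, SN-5) = max(12, 1, 16) = 16
d(p, SN-6) = max(20, 14, 5) = 20
d(p, SN-7) = max(9, 10, 19) = 19
SN-1 is nearest.

SN-1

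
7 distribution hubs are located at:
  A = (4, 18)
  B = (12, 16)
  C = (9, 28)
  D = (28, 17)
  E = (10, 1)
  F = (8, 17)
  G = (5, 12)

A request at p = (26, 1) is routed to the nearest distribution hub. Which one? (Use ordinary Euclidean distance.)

Since √ is increasing, it suffices to compare squared distances:
|pA|² = (26−4)² + (1−18)² = 484 + 289 = 773
|pB|² = (26−12)² + (1−16)² = 196 + 225 = 421
|pC|² = (26−9)² + (1−28)² = 289 + 729 = 1018
|pD|² = (26−28)² + (1−17)² = 4 + 256 = 260
|pE|² = (26−10)² + (1−1)² = 256 + 0 = 256
|pF|² = (26−8)² + (1−17)² = 324 + 256 = 580
|pG|² = (26−5)² + (1−12)² = 441 + 121 = 562
E is nearest.

E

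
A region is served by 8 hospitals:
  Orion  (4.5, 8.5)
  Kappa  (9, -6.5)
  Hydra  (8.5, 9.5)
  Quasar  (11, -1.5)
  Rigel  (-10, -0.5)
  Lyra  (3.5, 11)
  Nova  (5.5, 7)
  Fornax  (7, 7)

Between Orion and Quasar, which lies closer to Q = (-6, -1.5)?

Compare squared distances:
d²(Q, Orion) = (-6−4.5)² + (-1.5−8.5)² = 110.25 + 100 = 210.25
d²(Q, Quasar) = (-6−11)² + (-1.5−(-1.5))² = 289 + 0 = 289
210.25 < 289, so Orion is closer.

Orion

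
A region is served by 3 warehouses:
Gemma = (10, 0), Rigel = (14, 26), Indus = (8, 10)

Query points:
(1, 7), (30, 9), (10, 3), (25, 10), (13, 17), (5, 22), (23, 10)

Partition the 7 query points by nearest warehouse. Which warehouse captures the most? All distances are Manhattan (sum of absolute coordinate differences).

Indus

(1, 7) — d to each: Gemma:16, Rigel:32, Indus:10 → nearest is Indus
(30, 9) — d to each: Gemma:29, Rigel:33, Indus:23 → nearest is Indus
(10, 3) — d to each: Gemma:3, Rigel:27, Indus:9 → nearest is Gemma
(25, 10) — d to each: Gemma:25, Rigel:27, Indus:17 → nearest is Indus
(13, 17) — d to each: Gemma:20, Rigel:10, Indus:12 → nearest is Rigel
(5, 22) — d to each: Gemma:27, Rigel:13, Indus:15 → nearest is Rigel
(23, 10) — d to each: Gemma:23, Rigel:25, Indus:15 → nearest is Indus
Tally — Gemma:1, Rigel:2, Indus:4. Indus captures the most (4).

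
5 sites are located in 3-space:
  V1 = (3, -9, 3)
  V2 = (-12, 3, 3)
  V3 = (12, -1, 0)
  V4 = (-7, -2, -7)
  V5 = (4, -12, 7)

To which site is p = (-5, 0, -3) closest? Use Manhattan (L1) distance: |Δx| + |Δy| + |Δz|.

V4

d(p,V1) = 8 + 9 + 6 = 23
d(p,V2) = 7 + 3 + 6 = 16
d(p,V3) = 17 + 1 + 3 = 21
d(p,V4) = 2 + 2 + 4 = 8
d(p,V5) = 9 + 12 + 10 = 31
Minimum is at V4.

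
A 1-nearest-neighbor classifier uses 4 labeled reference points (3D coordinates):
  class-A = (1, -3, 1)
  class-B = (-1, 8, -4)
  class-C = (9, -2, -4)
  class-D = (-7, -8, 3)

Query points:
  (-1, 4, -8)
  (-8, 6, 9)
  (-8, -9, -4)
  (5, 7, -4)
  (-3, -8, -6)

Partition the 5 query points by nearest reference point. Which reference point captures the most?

(-1, 4, -8) — d² to each: class-A:134, class-B:32, class-C:152, class-D:301 → nearest is class-B
(-8, 6, 9) — d² to each: class-A:226, class-B:222, class-C:522, class-D:233 → nearest is class-B
(-8, -9, -4) — d² to each: class-A:142, class-B:338, class-C:338, class-D:51 → nearest is class-D
(5, 7, -4) — d² to each: class-A:141, class-B:37, class-C:97, class-D:418 → nearest is class-B
(-3, -8, -6) — d² to each: class-A:90, class-B:264, class-C:184, class-D:97 → nearest is class-A
Tally — class-A:1, class-B:3, class-D:1. class-B captures the most (3).

class-B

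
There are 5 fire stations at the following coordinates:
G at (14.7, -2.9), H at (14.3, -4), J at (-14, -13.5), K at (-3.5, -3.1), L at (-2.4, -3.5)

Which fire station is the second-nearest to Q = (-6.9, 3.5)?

Squared Euclidean distances:
|QG|² = (-6.9−14.7)² + (3.5−(-2.9))² = 466.56 + 40.96 = 507.52
|QH|² = (-6.9−14.3)² + (3.5−(-4))² = 449.44 + 56.25 = 505.69
|QJ|² = (-6.9−(-14))² + (3.5−(-13.5))² = 50.41 + 289 = 339.41
|QK|² = (-6.9−(-3.5))² + (3.5−(-3.1))² = 11.56 + 43.56 = 55.12
|QL|² = (-6.9−(-2.4))² + (3.5−(-3.5))² = 20.25 + 49 = 69.25
Sorted ascending: K, L, J, … — the second-nearest is L.

L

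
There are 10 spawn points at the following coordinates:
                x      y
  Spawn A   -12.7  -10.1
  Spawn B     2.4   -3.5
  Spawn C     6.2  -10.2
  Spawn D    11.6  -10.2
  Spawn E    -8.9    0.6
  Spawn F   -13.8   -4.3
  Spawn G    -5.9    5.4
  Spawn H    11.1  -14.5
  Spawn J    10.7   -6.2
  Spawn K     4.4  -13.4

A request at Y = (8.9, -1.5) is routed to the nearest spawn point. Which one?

Spawn J

Since √ is increasing, it suffices to compare squared distances:
d²(Y, Spawn A) = (8.9−(-12.7))² + (-1.5−(-10.1))² = 466.56 + 73.96 = 540.52
d²(Y, Spawn B) = (8.9−2.4)² + (-1.5−(-3.5))² = 42.25 + 4 = 46.25
d²(Y, Spawn C) = (8.9−6.2)² + (-1.5−(-10.2))² = 7.29 + 75.69 = 82.98
d²(Y, Spawn D) = (8.9−11.6)² + (-1.5−(-10.2))² = 7.29 + 75.69 = 82.98
d²(Y, Spawn E) = (8.9−(-8.9))² + (-1.5−0.6)² = 316.84 + 4.41 = 321.25
d²(Y, Spawn F) = (8.9−(-13.8))² + (-1.5−(-4.3))² = 515.29 + 7.84 = 523.13
d²(Y, Spawn G) = (8.9−(-5.9))² + (-1.5−5.4)² = 219.04 + 47.61 = 266.65
d²(Y, Spawn H) = (8.9−11.1)² + (-1.5−(-14.5))² = 4.84 + 169 = 173.84
d²(Y, Spawn J) = (8.9−10.7)² + (-1.5−(-6.2))² = 3.24 + 22.09 = 25.33
d²(Y, Spawn K) = (8.9−4.4)² + (-1.5−(-13.4))² = 20.25 + 141.61 = 161.86
Spawn J is nearest.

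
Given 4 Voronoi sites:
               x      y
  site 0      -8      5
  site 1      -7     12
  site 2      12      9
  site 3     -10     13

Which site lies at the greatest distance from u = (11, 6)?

Since √ is increasing, it suffices to compare squared distances:
d²(u, site 0) = (11−(-8))² + (6−5)² = 361 + 1 = 362
d²(u, site 1) = (11−(-7))² + (6−12)² = 324 + 36 = 360
d²(u, site 2) = (11−12)² + (6−9)² = 1 + 9 = 10
d²(u, site 3) = (11−(-10))² + (6−13)² = 441 + 49 = 490
The largest is to site 3.

site 3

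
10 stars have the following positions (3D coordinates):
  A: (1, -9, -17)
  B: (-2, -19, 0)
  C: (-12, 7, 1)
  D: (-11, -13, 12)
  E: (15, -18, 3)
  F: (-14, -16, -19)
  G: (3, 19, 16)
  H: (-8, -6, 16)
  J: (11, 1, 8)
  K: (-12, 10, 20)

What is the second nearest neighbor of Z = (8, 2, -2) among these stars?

Since √ is increasing, it suffices to compare squared distances:
|ZA|² = 49 + 121 + 225 = 395
|ZB|² = 100 + 441 + 4 = 545
|ZC|² = 400 + 25 + 9 = 434
|ZD|² = 361 + 225 + 196 = 782
|ZE|² = 49 + 400 + 25 = 474
|ZF|² = 484 + 324 + 289 = 1097
|ZG|² = 25 + 289 + 324 = 638
|ZH|² = 256 + 64 + 324 = 644
|ZJ|² = 9 + 1 + 100 = 110
|ZK|² = 400 + 64 + 484 = 948
Sorted ascending: J, A, C, … — the second-nearest is A.

A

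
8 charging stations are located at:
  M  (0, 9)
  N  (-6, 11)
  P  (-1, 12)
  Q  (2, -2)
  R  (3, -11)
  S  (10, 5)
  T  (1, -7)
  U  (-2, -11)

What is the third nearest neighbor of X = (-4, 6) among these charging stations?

P

Compare squared distances (the ordering matches that of the actual distances):
|XM|² = (-4−0)² + (6−9)² = 16 + 9 = 25
|XN|² = (-4−(-6))² + (6−11)² = 4 + 25 = 29
|XP|² = (-4−(-1))² + (6−12)² = 9 + 36 = 45
|XQ|² = (-4−2)² + (6−(-2))² = 36 + 64 = 100
|XR|² = (-4−3)² + (6−(-11))² = 49 + 289 = 338
|XS|² = (-4−10)² + (6−5)² = 196 + 1 = 197
|XT|² = (-4−1)² + (6−(-7))² = 25 + 169 = 194
|XU|² = (-4−(-2))² + (6−(-11))² = 4 + 289 = 293
Sorted ascending: M, N, P, Q, … — the third-nearest is P.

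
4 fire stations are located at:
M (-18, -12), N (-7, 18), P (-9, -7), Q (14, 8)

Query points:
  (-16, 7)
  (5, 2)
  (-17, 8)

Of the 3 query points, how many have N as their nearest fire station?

(-16, 7) — d² to each: M:365, N:202, P:245, Q:901 → nearest is N
(5, 2) — d² to each: M:725, N:400, P:277, Q:117 → nearest is Q
(-17, 8) — d² to each: M:401, N:200, P:289, Q:961 → nearest is N
2 of the 3 points have N as nearest.

2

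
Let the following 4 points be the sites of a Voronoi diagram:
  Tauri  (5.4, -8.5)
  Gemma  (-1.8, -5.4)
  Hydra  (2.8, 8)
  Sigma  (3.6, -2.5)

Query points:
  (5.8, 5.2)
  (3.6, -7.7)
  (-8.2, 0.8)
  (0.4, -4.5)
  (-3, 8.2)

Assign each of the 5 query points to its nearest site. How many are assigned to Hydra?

(5.8, 5.2) — d² to each: Tauri:187.85, Gemma:170.12, Hydra:16.84, Sigma:64.13 → nearest is Hydra
(3.6, -7.7) — d² to each: Tauri:3.88, Gemma:34.45, Hydra:247.13, Sigma:27.04 → nearest is Tauri
(-8.2, 0.8) — d² to each: Tauri:271.45, Gemma:79.4, Hydra:172.84, Sigma:150.13 → nearest is Gemma
(0.4, -4.5) — d² to each: Tauri:41, Gemma:5.65, Hydra:162.01, Sigma:14.24 → nearest is Gemma
(-3, 8.2) — d² to each: Tauri:349.45, Gemma:186.4, Hydra:33.68, Sigma:158.05 → nearest is Hydra
2 of the 5 points have Hydra as nearest.

2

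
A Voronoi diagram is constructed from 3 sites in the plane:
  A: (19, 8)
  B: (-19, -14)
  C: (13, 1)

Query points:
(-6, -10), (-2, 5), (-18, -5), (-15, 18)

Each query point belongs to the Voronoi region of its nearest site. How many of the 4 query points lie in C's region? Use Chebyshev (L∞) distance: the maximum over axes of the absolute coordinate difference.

(-6, -10) — d to each: A:25, B:13, C:19 → nearest is B
(-2, 5) — d to each: A:21, B:19, C:15 → nearest is C
(-18, -5) — d to each: A:37, B:9, C:31 → nearest is B
(-15, 18) — d to each: A:34, B:32, C:28 → nearest is C
2 of the 4 points have C as nearest.

2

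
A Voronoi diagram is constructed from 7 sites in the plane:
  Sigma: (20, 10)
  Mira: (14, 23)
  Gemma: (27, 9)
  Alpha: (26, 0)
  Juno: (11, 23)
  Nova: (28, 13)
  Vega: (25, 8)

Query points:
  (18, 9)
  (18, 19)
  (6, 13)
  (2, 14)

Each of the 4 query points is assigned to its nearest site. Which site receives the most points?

(18, 9) — d² to each: Sigma:5, Mira:212, Gemma:81, Alpha:145, Juno:245, Nova:116, Vega:50 → nearest is Sigma
(18, 19) — d² to each: Sigma:85, Mira:32, Gemma:181, Alpha:425, Juno:65, Nova:136, Vega:170 → nearest is Mira
(6, 13) — d² to each: Sigma:205, Mira:164, Gemma:457, Alpha:569, Juno:125, Nova:484, Vega:386 → nearest is Juno
(2, 14) — d² to each: Sigma:340, Mira:225, Gemma:650, Alpha:772, Juno:162, Nova:677, Vega:565 → nearest is Juno
Tally — Sigma:1, Mira:1, Juno:2. Juno captures the most (2).

Juno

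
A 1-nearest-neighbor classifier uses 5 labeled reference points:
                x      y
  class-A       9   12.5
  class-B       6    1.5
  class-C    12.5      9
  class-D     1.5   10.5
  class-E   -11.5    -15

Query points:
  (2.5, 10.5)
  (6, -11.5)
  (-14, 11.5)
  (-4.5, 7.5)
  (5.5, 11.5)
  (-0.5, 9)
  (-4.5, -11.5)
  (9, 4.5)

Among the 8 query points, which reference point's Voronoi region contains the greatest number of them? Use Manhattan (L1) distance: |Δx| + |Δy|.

(2.5, 10.5) — d to each: class-A:8.5, class-B:12.5, class-C:11.5, class-D:1, class-E:39.5 → nearest is class-D
(6, -11.5) — d to each: class-A:27, class-B:13, class-C:27, class-D:26.5, class-E:21 → nearest is class-B
(-14, 11.5) — d to each: class-A:24, class-B:30, class-C:29, class-D:16.5, class-E:29 → nearest is class-D
(-4.5, 7.5) — d to each: class-A:18.5, class-B:16.5, class-C:18.5, class-D:9, class-E:29.5 → nearest is class-D
(5.5, 11.5) — d to each: class-A:4.5, class-B:10.5, class-C:9.5, class-D:5, class-E:43.5 → nearest is class-A
(-0.5, 9) — d to each: class-A:13, class-B:14, class-C:13, class-D:3.5, class-E:35 → nearest is class-D
(-4.5, -11.5) — d to each: class-A:37.5, class-B:23.5, class-C:37.5, class-D:28, class-E:10.5 → nearest is class-E
(9, 4.5) — d to each: class-A:8, class-B:6, class-C:8, class-D:13.5, class-E:40 → nearest is class-B
Tally — class-A:1, class-B:2, class-D:4, class-E:1. class-D captures the most (4).

class-D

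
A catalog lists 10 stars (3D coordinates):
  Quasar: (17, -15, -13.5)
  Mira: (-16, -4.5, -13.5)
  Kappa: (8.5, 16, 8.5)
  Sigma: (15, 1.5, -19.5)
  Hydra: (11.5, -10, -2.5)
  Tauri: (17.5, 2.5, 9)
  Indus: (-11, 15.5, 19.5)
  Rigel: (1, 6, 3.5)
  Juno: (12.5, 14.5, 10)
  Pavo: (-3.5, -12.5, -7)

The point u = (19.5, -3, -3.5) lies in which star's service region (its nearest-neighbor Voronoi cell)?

Hydra

Since √ is increasing, it suffices to compare squared distances:
d²(u, Quasar) = 6.25 + 144 + 100 = 250.25
d²(u, Mira) = 1260.25 + 2.25 + 100 = 1362.5
d²(u, Kappa) = 121 + 361 + 144 = 626
d²(u, Sigma) = 20.25 + 20.25 + 256 = 296.5
d²(u, Hydra) = 64 + 49 + 1 = 114
d²(u, Tauri) = 4 + 30.25 + 156.25 = 190.5
d²(u, Indus) = 930.25 + 342.25 + 529 = 1801.5
d²(u, Rigel) = 342.25 + 81 + 49 = 472.25
d²(u, Juno) = 49 + 306.25 + 182.25 = 537.5
d²(u, Pavo) = 529 + 90.25 + 12.25 = 631.5
Hydra is nearest.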